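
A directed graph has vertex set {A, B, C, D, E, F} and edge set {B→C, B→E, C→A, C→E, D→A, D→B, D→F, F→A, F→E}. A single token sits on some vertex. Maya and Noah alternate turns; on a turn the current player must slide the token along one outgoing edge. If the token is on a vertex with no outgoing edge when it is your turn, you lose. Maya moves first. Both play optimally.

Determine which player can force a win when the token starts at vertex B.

Maya wins.

Build the W/L table. Terminal = L. A non-terminal position is W if it has a move to some L; otherwise it is L.
Every edge goes from a vertex to one that appears earlier in the order A, E, C, B, F, D, so processing vertices in that order labels each vertex after all of its successors.
A: no outgoing edge → L
E: no outgoing edge → L
C: reaches L-position E → W
B: reaches L-position E → W
F: reaches L-position E → W
D: reaches L-position A → W
From B Maya can move to E, reaching an L position.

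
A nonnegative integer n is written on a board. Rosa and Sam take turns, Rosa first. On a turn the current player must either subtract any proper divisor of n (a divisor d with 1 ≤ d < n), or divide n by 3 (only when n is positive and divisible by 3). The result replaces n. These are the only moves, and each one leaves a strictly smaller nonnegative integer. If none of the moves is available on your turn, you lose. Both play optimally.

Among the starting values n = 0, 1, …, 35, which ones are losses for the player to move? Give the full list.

Positions with no move are L. A position that does have a move is losing for the player to move precisely when every available move leads to a winning position for the opponent. Fill in the labels:
n=0: no move → L
n=1: no move → L
n=2: →1(L), so W
n=3: →1(L), so W
n=4: →2(W), 3(W) — all W, so L
n=5: →4(L), so W
n=6: →4(L), so W
n=7: →6(W) only, which is W, so L
n=8: →4(L), so W
n=9: →3(W), 6(W), 8(W) — all W, so L
n=10: →9(L), so W
n=11: →10(W) only, which is W, so L
n=12: →4(L), so W
n=13: →12(W) only, which is W, so L
n=14: →7(L), so W
n=15: →5(W), 10(W), 12(W), 14(W) — all W, so L
n=16: →15(L), so W
n=17: →16(W) only, which is W, so L
n=18: →9(L), so W
n=19: →18(W) only, which is W, so L
n=20: →15(L), so W
n=21: →7(L), so W
n=22: →11(L), so W
n=23: →22(W) only, which is W, so L
n=24: →23(L), so W
n=25: →20(W), 24(W) — all W, so L
n=26: →13(L), so W
n=27: →9(L), so W
n=28: →14(W), 21(W), 24(W), 26(W), 27(W) — all W, so L
n=29: →28(L), so W
n=30: →15(L), so W
n=31: →30(W) only, which is W, so L
n=32: →28(L), so W
n=33: →11(L), so W
n=34: →17(L), so W
n=35: →28(L), so W
Reading off the rows marked L gives the requested list; there are 14 such values of n.

0, 1, 4, 7, 9, 11, 13, 15, 17, 19, 23, 25, 28, 31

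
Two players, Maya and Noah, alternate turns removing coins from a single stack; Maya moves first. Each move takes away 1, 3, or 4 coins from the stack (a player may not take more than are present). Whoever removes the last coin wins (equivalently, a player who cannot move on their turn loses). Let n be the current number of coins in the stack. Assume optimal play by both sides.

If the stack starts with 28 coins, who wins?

Work bottom-up. With no move the player to move loses. Otherwise the position is W if at least one move leads to an L position for the opponent, and L if every move leads to a W.
n=0: no move → L
n=1: reaches L-position 0 → W
n=2: only reaches 1(W), which is W → L
n=3: reaches L-position 2 → W
n=4: reaches L-position 0 → W
n=5: reaches L-position 2 → W
n=6: reaches L-position 2 → W
n=7: only reaches 6(W), 4(W), 3(W), all W → L
n=8: reaches L-position 7 → W
n=9: only reaches 8(W), 6(W), 5(W), all W → L
n=10: reaches L-position 9 → W
n=11: reaches L-position 7 → W
n=12: reaches L-position 9 → W
n=13: reaches L-position 9 → W
n=14: only reaches 13(W), 11(W), 10(W), all W → L
n=15: reaches L-position 14 → W
n=16: only reaches 15(W), 13(W), 12(W), all W → L
n=17: reaches L-position 16 → W
n=18: reaches L-position 14 → W
n=19: reaches L-position 16 → W
n=20: reaches L-position 16 → W
n=21: only reaches 20(W), 18(W), 17(W), all W → L
n=22: reaches L-position 21 → W
n=23: only reaches 22(W), 20(W), 19(W), all W → L
n=24: reaches L-position 23 → W
n=25: reaches L-position 21 → W
n=26: reaches L-position 23 → W
n=27: reaches L-position 23 → W
n=28: only reaches 27(W), 25(W), 24(W), all W → L
Every move from 28 reaches a W position, so the mover loses.

Noah wins.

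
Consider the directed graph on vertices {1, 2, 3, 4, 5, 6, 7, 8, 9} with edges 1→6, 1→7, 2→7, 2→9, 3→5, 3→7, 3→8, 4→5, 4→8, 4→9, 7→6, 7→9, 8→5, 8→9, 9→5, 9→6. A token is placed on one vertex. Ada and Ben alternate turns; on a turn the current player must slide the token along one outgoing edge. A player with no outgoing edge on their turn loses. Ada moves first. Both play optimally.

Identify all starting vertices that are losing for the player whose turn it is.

Use the standard recursion: the mover loses at a terminal position; elsewhere, the mover wins exactly when some move hands the opponent an L position.
Every edge goes from a vertex to one that appears earlier in the order 6, 5, 9, 8, 4, 7, 1, 3, 2, so processing vertices in that order labels each vertex after all of its successors.
6: no outgoing edge → L
5: no outgoing edge → L
9: →5(L), so W
8: →5(L), so W
4: →5(L), so W
7: →6(L), so W
1: →6(L), so W
3: →5(L), so W
2: →7(W), 9(W) — all W, so L
The losing starting vertices are exactly the entries labelled L in this table (3 of them).

2, 5, 6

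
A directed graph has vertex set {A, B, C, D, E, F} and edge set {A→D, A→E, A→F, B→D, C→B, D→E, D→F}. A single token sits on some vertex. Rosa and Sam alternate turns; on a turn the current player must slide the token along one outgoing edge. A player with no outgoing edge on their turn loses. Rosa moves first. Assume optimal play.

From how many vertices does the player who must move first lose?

Work bottom-up. With no move the player to move loses. Otherwise the position is W if at least one move leads to an L position for the opponent, and L if every move leads to a W.
Every edge goes from a vertex to one that appears earlier in the order F, E, D, A, B, C, so processing vertices in that order labels each vertex after all of its successors.
F: no outgoing edge → L
E: no outgoing edge → L
D: →E(L), so W
A: →E(L), so W
B: →D(W) only, which is W, so L
C: →B(L), so W
The L vertices are B, E, F; that is 3 in all.

3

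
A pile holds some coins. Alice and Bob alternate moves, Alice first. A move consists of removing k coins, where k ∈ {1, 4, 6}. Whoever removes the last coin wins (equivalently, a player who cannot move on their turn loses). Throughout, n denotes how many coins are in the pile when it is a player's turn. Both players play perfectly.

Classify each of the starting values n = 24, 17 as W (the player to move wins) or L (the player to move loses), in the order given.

24: W, 17: L

Compute win/loss labels from the base case upward. A position with no move is L. Any other position is W if it can reach an L in one move, else L.
n=0: no move → L
n=1: can move to 0, which is L ⇒ W
n=2: the only move is to 1(W), a W ⇒ L
n=3: can move to 2, which is L ⇒ W
n=4: can move to 0, which is L ⇒ W
n=5: moves to 4(W), 1(W); every one is W ⇒ L
n=6: can move to 5, which is L ⇒ W
n=7: moves to 6(W), 3(W), 1(W); every one is W ⇒ L
n=8: can move to 7, which is L ⇒ W
n=9: can move to 5, which is L ⇒ W
n=10: moves to 9(W), 6(W), 4(W); every one is W ⇒ L
n=11: can move to 10, which is L ⇒ W
n=12: moves to 11(W), 8(W), 6(W); every one is W ⇒ L
n=13: can move to 12, which is L ⇒ W
n=14: can move to 10, which is L ⇒ W
n=15: moves to 14(W), 11(W), 9(W); every one is W ⇒ L
n=16: can move to 15, which is L ⇒ W
n=17: moves to 16(W), 13(W), 11(W); every one is W ⇒ L
n=18: can move to 17, which is L ⇒ W
n=19: can move to 15, which is L ⇒ W
n=20: moves to 19(W), 16(W), 14(W); every one is W ⇒ L
n=21: can move to 20, which is L ⇒ W
n=22: moves to 21(W), 18(W), 16(W); every one is W ⇒ L
n=23: can move to 22, which is L ⇒ W
n=24: can move to 20, which is L ⇒ W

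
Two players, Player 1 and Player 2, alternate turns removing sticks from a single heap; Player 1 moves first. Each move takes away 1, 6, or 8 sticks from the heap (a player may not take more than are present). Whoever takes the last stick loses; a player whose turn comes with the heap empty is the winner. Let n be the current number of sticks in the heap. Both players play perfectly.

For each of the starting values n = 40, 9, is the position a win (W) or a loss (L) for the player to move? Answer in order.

Label each position W (a win for the player to move) or L (a loss). A position with no legal move is W; any other position is W exactly when some move reaches an L, and L when every move reaches a W.
n=0: no move; the opponent has just taken the last stick and therefore loses → W
n=1: the only move is to 0(W), a W ⇒ L
n=2: can move to 1, which is L ⇒ W
n=3: the only move is to 2(W), a W ⇒ L
n=4: can move to 3, which is L ⇒ W
n=5: the only move is to 4(W), a W ⇒ L
n=6: can move to 5, which is L ⇒ W
n=7: can move to 1, which is L ⇒ W
n=8: moves to 7(W), 2(W), 0(W); every one is W ⇒ L
n=9: can move to 8, which is L ⇒ W
n=10: moves to 9(W), 4(W), 2(W); every one is W ⇒ L
n=11: can move to 10, which is L ⇒ W
n=12: moves to 11(W), 6(W), 4(W); every one is W ⇒ L
n=13: can move to 12, which is L ⇒ W
n=14: can move to 8, which is L ⇒ W
n=15: moves to 14(W), 9(W), 7(W); every one is W ⇒ L
n=16: can move to 15, which is L ⇒ W
n=17: moves to 16(W), 11(W), 9(W); every one is W ⇒ L
n=18: can move to 17, which is L ⇒ W
n=19: moves to 18(W), 13(W), 11(W); every one is W ⇒ L
n=20: can move to 19, which is L ⇒ W
n=21: can move to 15, which is L ⇒ W
n=22: moves to 21(W), 16(W), 14(W); every one is W ⇒ L
n=23: can move to 22, which is L ⇒ W
n=24: moves to 23(W), 18(W), 16(W); every one is W ⇒ L
n=25: can move to 24, which is L ⇒ W
n=26: moves to 25(W), 20(W), 18(W); every one is W ⇒ L
n=27: can move to 26, which is L ⇒ W
n=28: can move to 22, which is L ⇒ W
n=29: moves to 28(W), 23(W), 21(W); every one is W ⇒ L
n=30: can move to 29, which is L ⇒ W
n=31: moves to 30(W), 25(W), 23(W); every one is W ⇒ L
n=32: can move to 31, which is L ⇒ W
n=33: moves to 32(W), 27(W), 25(W); every one is W ⇒ L
n=34: can move to 33, which is L ⇒ W
n=35: can move to 29, which is L ⇒ W
n=36: moves to 35(W), 30(W), 28(W); every one is W ⇒ L
n=37: can move to 36, which is L ⇒ W
n=38: moves to 37(W), 32(W), 30(W); every one is W ⇒ L
n=39: can move to 38, which is L ⇒ W
n=40: moves to 39(W), 34(W), 32(W); every one is W ⇒ L

40: L, 9: W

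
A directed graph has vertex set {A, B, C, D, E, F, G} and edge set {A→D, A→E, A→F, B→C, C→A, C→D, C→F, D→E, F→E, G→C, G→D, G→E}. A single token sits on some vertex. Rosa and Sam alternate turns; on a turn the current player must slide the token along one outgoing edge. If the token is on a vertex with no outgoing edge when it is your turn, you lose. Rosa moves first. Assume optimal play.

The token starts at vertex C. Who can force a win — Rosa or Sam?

Sam wins.

Positions with no move are L. A position that does have a move is losing for the player to move precisely when every available move leads to a winning position for the opponent. Fill in the labels:
Every edge goes from a vertex to one that appears earlier in the order E, F, D, A, C, G, B, so processing vertices in that order labels each vertex after all of its successors.
E: no outgoing edge → L
F: reaches L-position E → W
D: reaches L-position E → W
A: reaches L-position E → W
C: only reaches A(W), D(W), F(W), all W → L
G: reaches L-position C → W
B: reaches L-position C → W
Every move from C reaches a W position, so the mover loses.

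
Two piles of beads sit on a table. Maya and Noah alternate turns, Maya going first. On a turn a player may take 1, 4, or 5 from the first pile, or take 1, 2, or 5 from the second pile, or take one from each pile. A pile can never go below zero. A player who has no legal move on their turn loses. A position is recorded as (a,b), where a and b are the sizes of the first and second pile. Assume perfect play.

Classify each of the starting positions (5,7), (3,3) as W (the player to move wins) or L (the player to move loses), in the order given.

Label each position W (a win for the player to move) or L (a loss). A position with no legal move is L; any other position is W exactly when some move reaches an L, and L when every move reaches a W.
No move ever increases a pile, so every position that can arise here has a ≤ 5 and b ≤ 7; it is enough to label the cells with 0 ≤ a ≤ 5 and 0 ≤ b ≤ 7.
Every move lowers a or b (never raises either), so fill the grid row by row in increasing a, and left to right within a row: each cell's successors are then already labelled.
      b=0  b=1  b=2  b=3  b=4  b=5  b=6  b=7
a=0:    L    W    W    L    W    W    L    W
a=1:    W    W    L    W    W    L    W    W
a=2:    L    W    W    W    L    W    W    L
a=3:    W    W    L    W    W    W    L    W
a=4:    W    L    W    W    L    W    W    W
a=5:    W    W    W    W    W    W    W    L
Cells with no legal move (terminal, hence L): (0,0).
The remaining L cells, each justified by listing all of its moves:
(0,3): only reaches (0,2)(W), (0,1)(W), all W → L
(0,6): only reaches (0,5)(W), (0,4)(W), (0,1)(W), all W → L
(1,2): only reaches (0,2)(W), (1,1)(W), (1,0)(W), (0,1)(W), all W → L
(1,5): only reaches (0,5)(W), (1,4)(W), (1,3)(W), (1,0)(W), (0,4)(W), all W → L
(2,0): only reaches (1,0)(W), which is W → L
(2,4): only reaches (1,4)(W), (2,3)(W), (2,2)(W), (1,3)(W), all W → L
(2,7): only reaches (1,7)(W), (2,6)(W), (2,5)(W), (2,2)(W), (1,6)(W), all W → L
(3,2): only reaches (2,2)(W), (3,1)(W), (3,0)(W), (2,1)(W), all W → L
(3,6): only reaches (2,6)(W), (3,5)(W), (3,4)(W), (3,1)(W), (2,5)(W), all W → L
(4,1): only reaches (3,1)(W), (0,1)(W), (4,0)(W), (3,0)(W), all W → L
(4,4): only reaches (3,4)(W), (0,4)(W), (4,3)(W), (4,2)(W), (3,3)(W), all W → L
(5,7): only reaches (4,7)(W), (1,7)(W), (0,7)(W), (5,6)(W), (5,5)(W), (5,2)(W), (4,6)(W), all W → L
Every other cell has at least one move into one of the L cells above, so it is W.
(5,7): one of the L cells justified above, so L
(3,3): the move to (3,2) reaches an L cell, so W

(5,7): L, (3,3): W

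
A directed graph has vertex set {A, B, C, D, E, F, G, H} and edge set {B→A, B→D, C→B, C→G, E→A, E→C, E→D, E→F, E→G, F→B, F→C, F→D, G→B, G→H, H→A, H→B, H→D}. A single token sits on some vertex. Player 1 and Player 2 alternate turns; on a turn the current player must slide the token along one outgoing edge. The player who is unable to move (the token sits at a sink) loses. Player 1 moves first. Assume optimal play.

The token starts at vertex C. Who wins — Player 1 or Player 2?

Compute win/loss labels from the base case upward. A position with no move is L. Any other position is W if it can reach an L in one move, else L.
Every edge goes from a vertex to one that appears earlier in the order D, A, B, H, G, C, F, E, so processing vertices in that order labels each vertex after all of its successors.
D: no outgoing edge → L
A: no outgoing edge → L
B: →A(L), so W
H: →A(L), so W
G: →H(W), B(W) — all W, so L
C: →G(L), so W
F: →D(L), so W
E: →G(L), so W
From C Player 1 can move to G, reaching an L position.

Player 1 wins.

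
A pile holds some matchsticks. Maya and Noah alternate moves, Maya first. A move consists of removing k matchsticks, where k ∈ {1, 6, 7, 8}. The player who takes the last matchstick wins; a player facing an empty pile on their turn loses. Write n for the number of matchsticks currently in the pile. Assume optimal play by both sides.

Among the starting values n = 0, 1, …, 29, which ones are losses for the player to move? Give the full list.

Classify positions by backward induction: terminal positions (no move available) are L. From any other position, the mover wins iff some move reaches an L.
n=0: no move → L
n=1: →0(L), so W
n=2: →1(W) only, which is W, so L
n=3: →2(L), so W
n=4: →3(W) only, which is W, so L
n=5: →4(L), so W
n=6: →0(L), so W
n=7: →0(L), so W
n=8: →2(L), so W
n=9: →2(L), so W
n=10: →4(L), so W
n=11: →4(L), so W
n=12: →4(L), so W
n=13: →12(W), 7(W), 6(W), 5(W) — all W, so L
n=14: →13(L), so W
n=15: →14(W), 9(W), 8(W), 7(W) — all W, so L
n=16: →15(L), so W
n=17: →16(W), 11(W), 10(W), 9(W) — all W, so L
n=18: →17(L), so W
n=19: →13(L), so W
n=20: →13(L), so W
n=21: →15(L), so W
n=22: →15(L), so W
n=23: →17(L), so W
n=24: →17(L), so W
n=25: →17(L), so W
n=26: →25(W), 20(W), 19(W), 18(W) — all W, so L
n=27: →26(L), so W
n=28: →27(W), 22(W), 21(W), 20(W) — all W, so L
n=29: →28(L), so W
Reading off the rows marked L gives the requested list; there are 8 such values of n.

0, 2, 4, 13, 15, 17, 26, 28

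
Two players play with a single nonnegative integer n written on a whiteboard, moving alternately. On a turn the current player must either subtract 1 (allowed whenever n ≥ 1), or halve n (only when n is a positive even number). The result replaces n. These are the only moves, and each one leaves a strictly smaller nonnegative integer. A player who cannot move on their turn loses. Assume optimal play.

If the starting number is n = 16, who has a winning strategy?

The first player wins.

Use the standard recursion: the mover loses at a terminal position; elsewhere, the mover wins exactly when some move hands the opponent an L position.
n=0: no move → L
n=1: →0(L), so W
n=2: →1(W) only, which is W, so L
n=3: →2(L), so W
n=4: →2(L), so W
n=5: →4(W) only, which is W, so L
n=6: →5(L), so W
n=7: →6(W) only, which is W, so L
n=8: →7(L), so W
n=9: →8(W) only, which is W, so L
n=10: →5(L), so W
n=11: →10(W) only, which is W, so L
n=12: →11(L), so W
n=13: →12(W) only, which is W, so L
n=14: →7(L), so W
n=15: →14(W) only, which is W, so L
n=16: →15(L), so W
From 16 the player to move can move to 15, reaching an L position.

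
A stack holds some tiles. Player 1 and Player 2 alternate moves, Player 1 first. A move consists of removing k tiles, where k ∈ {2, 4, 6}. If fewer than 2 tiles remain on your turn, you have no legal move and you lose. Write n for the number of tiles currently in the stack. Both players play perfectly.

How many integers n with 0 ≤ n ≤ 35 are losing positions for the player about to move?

10

Positions with no move are L. A position that does have a move is losing for the player to move precisely when every available move leads to a winning position for the opponent. Fill in the labels:
n=0: no move → L
n=1: no move → L
n=2: W (go to 0, an L position)
n=3: W (go to 1, an L position)
n=4: W (go to 0, an L position)
n=5: W (go to 1, an L position)
n=6: W (go to 0, an L position)
n=7: W (go to 1, an L position)
n=8: L (options 6(W), 4(W), 2(W) are all W)
n=9: L (options 7(W), 5(W), 3(W) are all W)
n=10: W (go to 8, an L position)
n=11: W (go to 9, an L position)
n=12: W (go to 8, an L position)
n=13: W (go to 9, an L position)
n=14: W (go to 8, an L position)
n=15: W (go to 9, an L position)
n=16: L (options 14(W), 12(W), 10(W) are all W)
n=17: L (options 15(W), 13(W), 11(W) are all W)
n=18: W (go to 16, an L position)
n=19: W (go to 17, an L position)
n=20: W (go to 16, an L position)
n=21: W (go to 17, an L position)
n=22: W (go to 16, an L position)
n=23: W (go to 17, an L position)
n=24: L (options 22(W), 20(W), 18(W) are all W)
n=25: L (options 23(W), 21(W), 19(W) are all W)
n=26: W (go to 24, an L position)
n=27: W (go to 25, an L position)
n=28: W (go to 24, an L position)
n=29: W (go to 25, an L position)
n=30: W (go to 24, an L position)
n=31: W (go to 25, an L position)
n=32: L (options 30(W), 28(W), 26(W) are all W)
n=33: L (options 31(W), 29(W), 27(W) are all W)
n=34: W (go to 32, an L position)
n=35: W (go to 33, an L position)
L entries with 0 ≤ n ≤ 35: n = 0, 1, 8, 9, 16, 17, 24, 25, 32, 33; that makes 10.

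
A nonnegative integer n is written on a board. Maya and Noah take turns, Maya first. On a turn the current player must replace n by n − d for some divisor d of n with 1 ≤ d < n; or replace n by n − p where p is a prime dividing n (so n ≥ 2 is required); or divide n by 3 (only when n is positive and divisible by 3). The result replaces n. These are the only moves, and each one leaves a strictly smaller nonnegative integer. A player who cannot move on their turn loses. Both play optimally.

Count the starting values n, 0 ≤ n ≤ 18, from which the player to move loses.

Label each position W (a win for the player to move) or L (a loss). A position with no legal move is L; any other position is W exactly when some move reaches an L, and L when every move reaches a W.
n=0: no move → L
n=1: no move → L
n=2: reaches L-position 0 → W
n=3: reaches L-position 0 → W
n=4: only reaches 2(W), 3(W), all W → L
n=5: reaches L-position 0 → W
n=6: reaches L-position 4 → W
n=7: reaches L-position 0 → W
n=8: reaches L-position 4 → W
n=9: only reaches 3(W), 6(W), 8(W), all W → L
n=10: reaches L-position 9 → W
n=11: reaches L-position 0 → W
n=12: reaches L-position 4 → W
n=13: reaches L-position 0 → W
n=14: only reaches 7(W), 12(W), 13(W), all W → L
n=15: reaches L-position 14 → W
n=16: reaches L-position 14 → W
n=17: reaches L-position 0 → W
n=18: reaches L-position 9 → W
L entries with 0 ≤ n ≤ 18: n = 0, 1, 4, 9, 14; that makes 5.

5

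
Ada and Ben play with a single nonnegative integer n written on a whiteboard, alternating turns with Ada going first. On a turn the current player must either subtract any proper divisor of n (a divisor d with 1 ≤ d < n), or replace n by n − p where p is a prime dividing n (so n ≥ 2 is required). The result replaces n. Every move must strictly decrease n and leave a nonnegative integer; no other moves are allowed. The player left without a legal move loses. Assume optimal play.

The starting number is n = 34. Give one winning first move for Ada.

Move to 32.

Classify positions by backward induction: terminal positions (no move available) are L. From any other position, the mover wins iff some move reaches an L.
n=0: no move → L
n=1: no move → L
n=2: →0(L), so W
n=3: →0(L), so W
n=4: →2(W), 3(W) — all W, so L
n=5: →0(L), so W
n=6: →4(L), so W
n=7: →0(L), so W
n=8: →4(L), so W
n=9: →6(W), 8(W) — all W, so L
n=10: →9(L), so W
n=11: →0(L), so W
n=12: →9(L), so W
n=13: →0(L), so W
n=14: →7(W), 12(W), 13(W) — all W, so L
n=15: →14(L), so W
n=16: →14(L), so W
n=17: →0(L), so W
n=18: →9(L), so W
n=19: →0(L), so W
n=20: →10(W), 15(W), 16(W), 18(W), 19(W) — all W, so L
n=21: →14(L), so W
n=22: →20(L), so W
n=23: →0(L), so W
n=24: →20(L), so W
n=25: →20(L), so W
n=26: →13(W), 24(W), 25(W) — all W, so L
n=27: →26(L), so W
n=28: →14(L), so W
n=29: →0(L), so W
n=30: →20(L), so W
n=31: →0(L), so W
n=32: →16(W), 24(W), 28(W), 30(W), 31(W) — all W, so L
n=33: →32(L), so W
n=34: →32(L), so W
From 34, the L positions reachable in one move are: 32.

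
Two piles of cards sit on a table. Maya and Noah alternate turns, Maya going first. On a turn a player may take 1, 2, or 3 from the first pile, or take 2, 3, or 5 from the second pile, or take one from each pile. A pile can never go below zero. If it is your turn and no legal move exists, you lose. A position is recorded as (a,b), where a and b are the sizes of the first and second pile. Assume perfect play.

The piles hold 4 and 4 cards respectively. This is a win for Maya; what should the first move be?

Work bottom-up. With no move the player to move loses. Otherwise the position is W if at least one move leads to an L position for the opponent, and L if every move leads to a W.
No move ever increases a pile, so every position that can arise here has a ≤ 4 and b ≤ 4; it is enough to label the cells with 0 ≤ a ≤ 4 and 0 ≤ b ≤ 4.
Every move lowers a or b (never raises either), so fill the grid row by row in increasing a, and left to right within a row: each cell's successors are then already labelled.
      b=0  b=1  b=2  b=3  b=4
a=0:    L    L    W    W    W
a=1:    W    W    W    L    L
a=2:    W    W    L    W    W
a=3:    W    W    W    W    W
a=4:    L    L    W    W    W
Cells with no legal move (terminal, hence L): (0,0), (0,1).
The remaining L cells, each justified by listing all of its moves:
(1,3): moves to (0,3)(W), (1,1)(W), (1,0)(W), (0,2)(W); every one is W ⇒ L
(1,4): moves to (0,4)(W), (1,2)(W), (1,1)(W), (0,3)(W); every one is W ⇒ L
(2,2): moves to (1,2)(W), (0,2)(W), (2,0)(W), (1,1)(W); every one is W ⇒ L
(4,0): moves to (3,0)(W), (2,0)(W), (1,0)(W); every one is W ⇒ L
(4,1): moves to (3,1)(W), (2,1)(W), (1,1)(W), (3,0)(W); every one is W ⇒ L
Every other cell has at least one move into one of the L cells above, so it is W.
From (4,4), the L positions reachable in one move are: (1,4), (4,1). Any move reaching one of these is winning.

Move to (1,4).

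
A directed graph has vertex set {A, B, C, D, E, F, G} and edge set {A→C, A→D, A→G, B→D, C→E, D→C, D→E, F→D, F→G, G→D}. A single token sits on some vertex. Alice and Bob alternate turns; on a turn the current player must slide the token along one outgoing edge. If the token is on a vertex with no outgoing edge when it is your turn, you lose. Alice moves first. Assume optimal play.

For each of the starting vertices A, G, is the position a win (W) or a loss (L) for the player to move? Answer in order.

Classify positions by backward induction: terminal positions (no move available) are L. From any other position, the mover wins iff some move reaches an L.
Every edge goes from a vertex to one that appears earlier in the order E, C, D, G, F, A, B, so processing vertices in that order labels each vertex after all of its successors.
E: no outgoing edge → L
C: W (go to E, an L position)
D: W (go to E, an L position)
G: L (sole option D(W) is W)
F: W (go to G, an L position)
A: W (go to G, an L position)
B: L (sole option D(W) is W)

A: W, G: L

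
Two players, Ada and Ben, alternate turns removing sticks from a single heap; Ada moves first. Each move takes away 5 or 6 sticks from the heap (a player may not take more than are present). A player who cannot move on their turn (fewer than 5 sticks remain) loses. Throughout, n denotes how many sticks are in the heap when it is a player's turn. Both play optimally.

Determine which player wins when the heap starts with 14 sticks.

Ben wins.

Classify positions by backward induction: terminal positions (no move available) are L. From any other position, the mover wins iff some move reaches an L.
n=0: no move → L
n=1: no move → L
n=2: no move → L
n=3: no move → L
n=4: no move → L
n=5: →0(L), so W
n=6: →1(L), so W
n=7: →2(L), so W
n=8: →3(L), so W
n=9: →4(L), so W
n=10: →4(L), so W
n=11: →6(W), 5(W) — all W, so L
n=12: →7(W), 6(W) — all W, so L
n=13: →8(W), 7(W) — all W, so L
n=14: →9(W), 8(W) — all W, so L
Every move from 14 reaches a W position, so the mover loses.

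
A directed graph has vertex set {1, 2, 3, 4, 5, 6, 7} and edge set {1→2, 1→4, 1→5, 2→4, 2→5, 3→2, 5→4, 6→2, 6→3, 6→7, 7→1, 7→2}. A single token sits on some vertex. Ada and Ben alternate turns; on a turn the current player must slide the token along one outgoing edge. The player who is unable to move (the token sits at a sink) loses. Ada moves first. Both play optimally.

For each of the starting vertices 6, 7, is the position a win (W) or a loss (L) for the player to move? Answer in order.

6: W, 7: L

Use the standard recursion: the mover loses at a terminal position; elsewhere, the mover wins exactly when some move hands the opponent an L position.
Every edge goes from a vertex to one that appears earlier in the order 4, 5, 2, 3, 1, 7, 6, so processing vertices in that order labels each vertex after all of its successors.
4: no outgoing edge → L
5: reaches L-position 4 → W
2: reaches L-position 4 → W
3: only reaches 2(W), which is W → L
1: reaches L-position 4 → W
7: only reaches 1(W), 2(W), all W → L
6: reaches L-position 7 → W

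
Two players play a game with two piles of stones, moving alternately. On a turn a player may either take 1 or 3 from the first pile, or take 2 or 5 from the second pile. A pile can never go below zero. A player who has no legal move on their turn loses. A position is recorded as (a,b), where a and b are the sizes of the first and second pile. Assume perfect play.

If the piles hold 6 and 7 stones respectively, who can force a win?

Build the W/L table. Terminal = L. A non-terminal position is W if it has a move to some L; otherwise it is L.
No move ever increases a pile, so every position that can arise here has a ≤ 6 and b ≤ 7; it is enough to label the cells with 0 ≤ a ≤ 6 and 0 ≤ b ≤ 7.
Every move lowers a or b (never raises either), so fill the grid row by row in increasing a, and left to right within a row: each cell's successors are then already labelled.
      b=0  b=1  b=2  b=3  b=4  b=5  b=6  b=7
a=0:    L    L    W    W    L    W    W    L
a=1:    W    W    L    L    W    W    L    W
a=2:    L    L    W    W    L    W    W    L
a=3:    W    W    L    L    W    W    L    W
a=4:    L    L    W    W    L    W    W    L
a=5:    W    W    L    L    W    W    L    W
a=6:    L    L    W    W    L    W    W    L
Cells with no legal move (terminal, hence L): (0,0), (0,1).
The remaining L cells, each justified by listing all of its moves:
(0,4): →(0,2)(W) only, which is W, so L
(0,7): →(0,5)(W), (0,2)(W) — all W, so L
(1,2): →(0,2)(W), (1,0)(W) — all W, so L
(1,3): →(0,3)(W), (1,1)(W) — all W, so L
(1,6): →(0,6)(W), (1,4)(W), (1,1)(W) — all W, so L
(2,0): →(1,0)(W) only, which is W, so L
(2,1): →(1,1)(W) only, which is W, so L
(2,4): →(1,4)(W), (2,2)(W) — all W, so L
(2,7): →(1,7)(W), (2,5)(W), (2,2)(W) — all W, so L
(3,2): →(2,2)(W), (0,2)(W), (3,0)(W) — all W, so L
(3,3): →(2,3)(W), (0,3)(W), (3,1)(W) — all W, so L
(3,6): →(2,6)(W), (0,6)(W), (3,4)(W), (3,1)(W) — all W, so L
(4,0): →(3,0)(W), (1,0)(W) — all W, so L
(4,1): →(3,1)(W), (1,1)(W) — all W, so L
(4,4): →(3,4)(W), (1,4)(W), (4,2)(W) — all W, so L
(4,7): →(3,7)(W), (1,7)(W), (4,5)(W), (4,2)(W) — all W, so L
(5,2): →(4,2)(W), (2,2)(W), (5,0)(W) — all W, so L
(5,3): →(4,3)(W), (2,3)(W), (5,1)(W) — all W, so L
(5,6): →(4,6)(W), (2,6)(W), (5,4)(W), (5,1)(W) — all W, so L
(6,0): →(5,0)(W), (3,0)(W) — all W, so L
(6,1): →(5,1)(W), (3,1)(W) — all W, so L
(6,4): →(5,4)(W), (3,4)(W), (6,2)(W) — all W, so L
(6,7): →(5,7)(W), (3,7)(W), (6,5)(W), (6,2)(W) — all W, so L
Every other cell has at least one move into one of the L cells above, so it is W.
The starting position (6,7) is L: whatever the player to move does, the opponent receives a W position.

The second player wins.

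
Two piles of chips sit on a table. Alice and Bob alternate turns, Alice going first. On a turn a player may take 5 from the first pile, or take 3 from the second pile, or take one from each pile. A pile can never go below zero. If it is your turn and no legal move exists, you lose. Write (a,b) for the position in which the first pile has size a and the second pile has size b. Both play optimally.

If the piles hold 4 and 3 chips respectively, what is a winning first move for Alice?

Move to (4,0).

Classify positions by backward induction: terminal positions (no move available) are L. From any other position, the mover wins iff some move reaches an L.
No move ever increases a pile, so every position that can arise here has a ≤ 4 and b ≤ 3; it is enough to label the cells with 0 ≤ a ≤ 4 and 0 ≤ b ≤ 3.
Every move lowers a or b (never raises either), so fill the grid row by row in increasing a, and left to right within a row: each cell's successors are then already labelled.
      b=0  b=1  b=2  b=3
a=0:    L    L    L    W
a=1:    L    W    W    W
a=2:    L    W    L    W
a=3:    L    W    L    W
a=4:    L    W    L    W
Cells with no legal move (terminal, hence L): (0,0), (0,1), (0,2), (1,0), (2,0), (3,0), (4,0).
The remaining L cells, each justified by listing all of its moves:
(2,2): L (sole option (1,1)(W) is W)
(3,2): L (sole option (2,1)(W) is W)
(4,2): L (sole option (3,1)(W) is W)
Every other cell has at least one move into one of the L cells above, so it is W.
From (4,3), the L positions reachable in one move are: (4,0), (3,2). Any move reaching one of these is winning.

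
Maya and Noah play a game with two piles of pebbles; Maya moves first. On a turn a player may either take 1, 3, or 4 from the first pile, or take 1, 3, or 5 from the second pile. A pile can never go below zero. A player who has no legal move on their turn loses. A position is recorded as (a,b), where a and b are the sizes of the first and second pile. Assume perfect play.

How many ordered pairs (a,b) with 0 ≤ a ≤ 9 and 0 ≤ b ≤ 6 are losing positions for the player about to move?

25

Build the W/L table. Terminal = L. A non-terminal position is W if it has a move to some L; otherwise it is L.
Every move lowers a or b (never raises either), so fill the grid row by row in increasing a, and left to right within a row: each cell's successors are then already labelled.
      b=0  b=1  b=2  b=3  b=4  b=5  b=6
a=0:    L    W    L    W    L    W    L
a=1:    W    L    W    L    W    L    W
a=2:    L    W    L    W    L    W    L
a=3:    W    L    W    L    W    L    W
a=4:    W    W    W    W    W    W    W
a=5:    W    W    W    W    W    W    W
a=6:    W    W    W    W    W    W    W
a=7:    L    W    L    W    L    W    L
a=8:    W    L    W    L    W    L    W
a=9:    L    W    L    W    L    W    L
Cells with no legal move (terminal, hence L): (0,0).
The remaining L cells, each justified by listing all of its moves:
(0,2): L (sole option (0,1)(W) is W)
(0,4): L (options (0,3)(W), (0,1)(W) are all W)
(0,6): L (options (0,5)(W), (0,3)(W), (0,1)(W) are all W)
(1,1): L (options (0,1)(W), (1,0)(W) are all W)
(1,3): L (options (0,3)(W), (1,2)(W), (1,0)(W) are all W)
(1,5): L (options (0,5)(W), (1,4)(W), (1,2)(W), (1,0)(W) are all W)
(2,0): L (sole option (1,0)(W) is W)
(2,2): L (options (1,2)(W), (2,1)(W) are all W)
(2,4): L (options (1,4)(W), (2,3)(W), (2,1)(W) are all W)
(2,6): L (options (1,6)(W), (2,5)(W), (2,3)(W), (2,1)(W) are all W)
(3,1): L (options (2,1)(W), (0,1)(W), (3,0)(W) are all W)
(3,3): L (options (2,3)(W), (0,3)(W), (3,2)(W), (3,0)(W) are all W)
(3,5): L (options (2,5)(W), (0,5)(W), (3,4)(W), (3,2)(W), (3,0)(W) are all W)
(7,0): L (options (6,0)(W), (4,0)(W), (3,0)(W) are all W)
(7,2): L (options (6,2)(W), (4,2)(W), (3,2)(W), (7,1)(W) are all W)
(7,4): L (options (6,4)(W), (4,4)(W), (3,4)(W), (7,3)(W), (7,1)(W) are all W)
(7,6): L (options (6,6)(W), (4,6)(W), (3,6)(W), (7,5)(W), (7,3)(W), (7,1)(W) are all W)
(8,1): L (options (7,1)(W), (5,1)(W), (4,1)(W), (8,0)(W) are all W)
(8,3): L (options (7,3)(W), (5,3)(W), (4,3)(W), (8,2)(W), (8,0)(W) are all W)
(8,5): L (options (7,5)(W), (5,5)(W), (4,5)(W), (8,4)(W), (8,2)(W), (8,0)(W) are all W)
(9,0): L (options (8,0)(W), (6,0)(W), (5,0)(W) are all W)
(9,2): L (options (8,2)(W), (6,2)(W), (5,2)(W), (9,1)(W) are all W)
(9,4): L (options (8,4)(W), (6,4)(W), (5,4)(W), (9,3)(W), (9,1)(W) are all W)
(9,6): L (options (8,6)(W), (6,6)(W), (5,6)(W), (9,5)(W), (9,3)(W), (9,1)(W) are all W)
Every other cell has at least one move into one of the L cells above, so it is W.
L cells per row: a=0: 4, a=1: 3, a=2: 4, a=3: 3, a=4: 0, a=5: 0, a=6: 0, a=7: 4, a=8: 3, a=9: 4; total 25.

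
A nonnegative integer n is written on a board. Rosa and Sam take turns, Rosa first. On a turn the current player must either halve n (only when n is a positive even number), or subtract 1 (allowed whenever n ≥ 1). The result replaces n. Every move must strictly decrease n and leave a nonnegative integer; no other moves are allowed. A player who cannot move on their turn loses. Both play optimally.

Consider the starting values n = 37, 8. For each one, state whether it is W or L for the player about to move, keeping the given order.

37: L, 8: W

Compute win/loss labels from the base case upward. A position with no move is L. Any other position is W if it can reach an L in one move, else L.
n=0: no move → L
n=1: reaches L-position 0 → W
n=2: only reaches 1(W), which is W → L
n=3: reaches L-position 2 → W
n=4: reaches L-position 2 → W
n=5: only reaches 4(W), which is W → L
n=6: reaches L-position 5 → W
n=7: only reaches 6(W), which is W → L
n=8: reaches L-position 7 → W
n=9: only reaches 8(W), which is W → L
n=10: reaches L-position 5 → W
n=11: only reaches 10(W), which is W → L
n=12: reaches L-position 11 → W
n=13: only reaches 12(W), which is W → L
n=14: reaches L-position 7 → W
n=15: only reaches 14(W), which is W → L
n=16: reaches L-position 15 → W
n=17: only reaches 16(W), which is W → L
n=18: reaches L-position 9 → W
n=19: only reaches 18(W), which is W → L
n=20: reaches L-position 19 → W
n=21: only reaches 20(W), which is W → L
n=22: reaches L-position 11 → W
n=23: only reaches 22(W), which is W → L
n=24: reaches L-position 23 → W
n=25: only reaches 24(W), which is W → L
n=26: reaches L-position 13 → W
n=27: only reaches 26(W), which is W → L
n=28: reaches L-position 27 → W
n=29: only reaches 28(W), which is W → L
n=30: reaches L-position 15 → W
n=31: only reaches 30(W), which is W → L
n=32: reaches L-position 31 → W
n=33: only reaches 32(W), which is W → L
n=34: reaches L-position 17 → W
n=35: only reaches 34(W), which is W → L
n=36: reaches L-position 35 → W
n=37: only reaches 36(W), which is W → L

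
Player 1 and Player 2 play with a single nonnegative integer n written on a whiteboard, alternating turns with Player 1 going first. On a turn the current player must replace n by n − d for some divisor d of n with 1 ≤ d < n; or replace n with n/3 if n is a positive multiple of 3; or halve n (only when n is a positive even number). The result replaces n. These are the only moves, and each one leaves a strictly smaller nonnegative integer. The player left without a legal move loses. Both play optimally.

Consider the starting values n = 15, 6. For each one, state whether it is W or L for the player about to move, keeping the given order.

15: L, 6: W

Classify positions by backward induction: terminal positions (no move available) are L. From any other position, the mover wins iff some move reaches an L.
n=0: no move → L
n=1: no move → L
n=2: →1(L), so W
n=3: →1(L), so W
n=4: →2(W), 3(W) — all W, so L
n=5: →4(L), so W
n=6: →4(L), so W
n=7: →6(W) only, which is W, so L
n=8: →4(L), so W
n=9: →3(W), 6(W), 8(W) — all W, so L
n=10: →9(L), so W
n=11: →10(W) only, which is W, so L
n=12: →4(L), so W
n=13: →12(W) only, which is W, so L
n=14: →7(L), so W
n=15: →5(W), 10(W), 12(W), 14(W) — all W, so L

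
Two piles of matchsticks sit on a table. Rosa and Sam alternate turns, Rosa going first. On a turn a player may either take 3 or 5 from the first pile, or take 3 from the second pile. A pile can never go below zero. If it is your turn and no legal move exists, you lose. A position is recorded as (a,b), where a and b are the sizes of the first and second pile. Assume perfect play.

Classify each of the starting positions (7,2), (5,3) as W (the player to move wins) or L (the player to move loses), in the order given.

(7,2): W, (5,3): L

Work bottom-up. With no move the player to move loses. Otherwise the position is W if at least one move leads to an L position for the opponent, and L if every move leads to a W.
No move ever increases a pile, so every position that can arise here has a ≤ 7 and b ≤ 3; it is enough to label the cells with 0 ≤ a ≤ 7 and 0 ≤ b ≤ 3.
Every move lowers a or b (never raises either), so fill the grid row by row in increasing a, and left to right within a row: each cell's successors are then already labelled.
      b=0  b=1  b=2  b=3
a=0:    L    L    L    W
a=1:    L    L    L    W
a=2:    L    L    L    W
a=3:    W    W    W    L
a=4:    W    W    W    L
a=5:    W    W    W    L
a=6:    W    W    W    W
a=7:    W    W    W    W
Cells with no legal move (terminal, hence L): (0,0), (0,1), (0,2), (1,0), (1,1), (1,2), (2,0), (2,1), (2,2).
The remaining L cells, each justified by listing all of its moves:
(3,3): moves to (0,3)(W), (3,0)(W); every one is W ⇒ L
(4,3): moves to (1,3)(W), (4,0)(W); every one is W ⇒ L
(5,3): moves to (2,3)(W), (0,3)(W), (5,0)(W); every one is W ⇒ L
Every other cell has at least one move into one of the L cells above, so it is W.
(7,2): the move to (2,2) reaches an L cell, so W
(5,3): one of the L cells justified above, so L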